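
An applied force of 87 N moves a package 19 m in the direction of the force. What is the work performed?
W = F·d = (87)(19) = 1653 J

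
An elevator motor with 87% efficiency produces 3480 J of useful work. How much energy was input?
W_in = W_out/η = 3480/0.87 = 4000 J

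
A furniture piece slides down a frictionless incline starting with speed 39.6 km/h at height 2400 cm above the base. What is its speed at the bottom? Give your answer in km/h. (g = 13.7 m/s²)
Convert to SI: v₀ = 11.0 m/s, h = 24.0 m
½mv₀² + mgh = ½mv² ⇒ v = √(v₀² + 2gh) = √(11.0² + 2·13.7·24.0) = 27.9034 m/s = 100.5 km/h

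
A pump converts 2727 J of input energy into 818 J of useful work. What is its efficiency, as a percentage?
η = W_out/W_in = 818/2727 = 30.0%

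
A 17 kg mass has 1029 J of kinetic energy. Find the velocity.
v = √(2·KE/m) = √(2·1029/17) = 11.0 m/s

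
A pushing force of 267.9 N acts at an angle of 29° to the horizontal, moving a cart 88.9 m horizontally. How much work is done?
W = F·d·cosθ = (267.9)(88.9)cos(29°) = 20830 J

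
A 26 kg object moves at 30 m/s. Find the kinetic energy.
KE = ½mv² = ½(26)(30)² = 11700.0 J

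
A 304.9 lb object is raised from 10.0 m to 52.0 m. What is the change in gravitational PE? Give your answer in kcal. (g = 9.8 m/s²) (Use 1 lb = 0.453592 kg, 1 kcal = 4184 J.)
Convert to SI: m = 138.3 kg, Δh = 42.0 m
ΔPE = mgΔh = (138.3)(9.8)(42.0) = 56924.4 J = 13.61 kcal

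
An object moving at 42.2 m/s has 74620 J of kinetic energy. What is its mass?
m = 2·KE/v² = 2·74620/(42.2)² = 83.8 kg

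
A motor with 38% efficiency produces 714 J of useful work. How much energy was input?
W_in = W_out/η = 714/0.38 = 1879 J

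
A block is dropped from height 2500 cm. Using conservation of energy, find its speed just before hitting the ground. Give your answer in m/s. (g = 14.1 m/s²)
Convert to SI: h = 25.0 m
mgh = ½mv² ⇒ v = √(2gh) = √(2·14.1·25.0) = 26.55 m/s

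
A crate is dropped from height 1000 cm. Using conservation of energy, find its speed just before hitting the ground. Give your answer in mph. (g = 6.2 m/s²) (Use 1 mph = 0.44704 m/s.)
Convert to SI: h = 10.0 m
mgh = ½mv² ⇒ v = √(2gh) = √(2·6.2·10.0) = 11.1355 m/s = 24.91 mph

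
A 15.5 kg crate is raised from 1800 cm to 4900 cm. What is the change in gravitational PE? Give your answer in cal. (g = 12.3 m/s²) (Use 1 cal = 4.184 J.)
Convert to SI: m = 15.5 kg, Δh = 31.0 m
ΔPE = mgΔh = (15.5)(12.3)(31.0) = 5910.15 J = 1413 cal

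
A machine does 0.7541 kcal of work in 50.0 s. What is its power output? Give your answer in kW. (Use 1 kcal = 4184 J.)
Convert to SI: W = 3155.15 J, t = 50.0 s
P = W/t = 3155.15/50.0 = 63.1031 W = 0.0631 kW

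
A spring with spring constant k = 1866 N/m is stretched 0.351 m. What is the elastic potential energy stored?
PE = ½kx² = ½(1866)(0.351)² = 114.9 J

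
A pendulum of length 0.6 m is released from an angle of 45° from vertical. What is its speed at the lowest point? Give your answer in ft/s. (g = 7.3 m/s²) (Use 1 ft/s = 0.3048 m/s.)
h = L(1 − cosθ) = 0.6(1 − cos45°) = 0.175736 m
v = √(2gh) = √(2·7.3·0.175736) = 1.60179 m/s = 5.255 ft/s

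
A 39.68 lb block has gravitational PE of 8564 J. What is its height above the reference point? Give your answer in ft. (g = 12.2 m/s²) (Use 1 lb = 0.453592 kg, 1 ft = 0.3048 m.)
Convert to SI: m = 17.9985 kg, PE = 8564.0 J
h = PE/(mg) = 8564.0/(17.9985·12.2) = 39.0014 m = 128.0 ft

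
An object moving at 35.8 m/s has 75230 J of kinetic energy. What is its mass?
m = 2·KE/v² = 2·75230/(35.8)² = 117.4 kg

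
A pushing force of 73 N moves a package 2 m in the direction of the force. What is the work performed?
W = F·d = (73)(2) = 146.0 J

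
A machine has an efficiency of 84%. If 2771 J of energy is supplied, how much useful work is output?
W_out = η·W_in = 0.84·2771 = 2327.64 J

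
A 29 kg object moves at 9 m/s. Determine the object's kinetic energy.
KE = ½mv² = ½(29)(9)² = 1174.5 J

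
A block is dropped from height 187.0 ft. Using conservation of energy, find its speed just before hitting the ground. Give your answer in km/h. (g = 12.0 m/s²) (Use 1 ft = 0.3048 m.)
Convert to SI: h = 56.9976 m
mgh = ½mv² ⇒ v = √(2gh) = √(2·12.0·56.9976) = 36.9857 m/s = 133.1 km/h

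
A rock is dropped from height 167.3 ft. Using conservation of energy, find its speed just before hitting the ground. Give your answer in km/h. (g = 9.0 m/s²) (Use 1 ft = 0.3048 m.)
Convert to SI: h = 50.993 m
mgh = ½mv² ⇒ v = √(2gh) = √(2·9.0·50.993) = 30.2964 m/s = 109.1 km/h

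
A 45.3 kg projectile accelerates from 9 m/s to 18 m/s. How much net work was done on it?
W = ΔKE = ½m(v₂² − v₁²) = ½(45.3)(18² − 9²) = 5503.95 J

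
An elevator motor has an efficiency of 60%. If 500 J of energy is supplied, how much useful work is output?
W_out = η·W_in = 0.6·500 = 300.0 J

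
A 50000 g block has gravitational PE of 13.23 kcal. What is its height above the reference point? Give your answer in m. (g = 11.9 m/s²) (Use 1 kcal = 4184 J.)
Convert to SI: m = 50.0 kg, PE = 55354.3 J
h = PE/(mg) = 55354.3/(50.0·11.9) = 93.03 m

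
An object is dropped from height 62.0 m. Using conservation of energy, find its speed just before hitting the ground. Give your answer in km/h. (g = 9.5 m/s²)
mgh = ½mv² ⇒ v = √(2gh) = √(2·9.5·62.0) = 34.322 m/s = 123.6 km/h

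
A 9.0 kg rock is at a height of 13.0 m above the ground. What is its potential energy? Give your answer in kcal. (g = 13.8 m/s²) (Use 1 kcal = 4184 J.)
PE = mgh = (9.0)(13.8)(13.0) = 1614.6 J = 0.3859 kcal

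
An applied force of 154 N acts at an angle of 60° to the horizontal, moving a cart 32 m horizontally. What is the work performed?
W = F·d·cosθ = (154)(32)cos(60°) = 2464 J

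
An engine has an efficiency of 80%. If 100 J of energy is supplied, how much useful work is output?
W_out = η·W_in = 0.8·100 = 80.0 J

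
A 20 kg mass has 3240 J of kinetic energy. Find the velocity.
v = √(2·KE/m) = √(2·3240/20) = 18.0 m/s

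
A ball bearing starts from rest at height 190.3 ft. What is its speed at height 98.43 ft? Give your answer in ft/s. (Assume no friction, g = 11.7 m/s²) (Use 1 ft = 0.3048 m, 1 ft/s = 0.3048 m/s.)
Convert to SI: h₁−h₂ = 28.002 m
mgh₁ = mgh₂ + ½mv² ⇒ v = √(2g(h₁−h₂)) = √(2·11.7·28.002) = 25.5978 m/s = 83.98 ft/s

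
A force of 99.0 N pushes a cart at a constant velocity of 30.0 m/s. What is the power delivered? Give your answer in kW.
P = Fv = (99.0)(30.0) = 2970.0 W = 2.97 kW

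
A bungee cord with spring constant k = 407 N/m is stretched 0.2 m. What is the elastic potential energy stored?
PE = ½kx² = ½(407)(0.2)² = 8.14 J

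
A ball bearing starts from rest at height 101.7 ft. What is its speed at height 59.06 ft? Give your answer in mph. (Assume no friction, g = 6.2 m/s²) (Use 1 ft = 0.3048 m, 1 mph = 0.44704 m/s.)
Convert to SI: h₁−h₂ = 12.9967 m
mgh₁ = mgh₂ + ½mv² ⇒ v = √(2g(h₁−h₂)) = √(2·6.2·12.9967) = 12.6948 m/s = 28.4 mph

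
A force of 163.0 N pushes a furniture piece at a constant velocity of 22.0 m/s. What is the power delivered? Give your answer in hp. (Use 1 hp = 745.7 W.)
P = Fv = (163.0)(22.0) = 3586.0 W = 4.809 hp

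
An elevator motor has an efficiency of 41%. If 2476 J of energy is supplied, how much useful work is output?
W_out = η·W_in = 0.41·2476 = 1015.16 J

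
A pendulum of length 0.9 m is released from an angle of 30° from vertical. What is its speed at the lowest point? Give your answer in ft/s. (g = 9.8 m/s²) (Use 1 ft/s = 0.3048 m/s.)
h = L(1 − cosθ) = 0.9(1 − cos30°) = 0.120577 m
v = √(2gh) = √(2·9.8·0.120577) = 1.53731 m/s = 5.044 ft/s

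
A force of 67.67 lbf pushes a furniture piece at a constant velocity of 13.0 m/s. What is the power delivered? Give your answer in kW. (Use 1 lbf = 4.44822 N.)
Convert to SI: F = 301.011 N, v = 13.0 m/s
P = Fv = (301.011)(13.0) = 3913.14 W = 3.913 kW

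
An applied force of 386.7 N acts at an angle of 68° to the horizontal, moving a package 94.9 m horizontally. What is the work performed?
W = F·d·cosθ = (386.7)(94.9)cos(68°) = 13750 J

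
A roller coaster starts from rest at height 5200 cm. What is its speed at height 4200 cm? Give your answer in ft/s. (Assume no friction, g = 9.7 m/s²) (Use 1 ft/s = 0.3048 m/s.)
Convert to SI: h₁−h₂ = 10.0 m
mgh₁ = mgh₂ + ½mv² ⇒ v = √(2g(h₁−h₂)) = √(2·9.7·10.0) = 13.9284 m/s = 45.7 ft/s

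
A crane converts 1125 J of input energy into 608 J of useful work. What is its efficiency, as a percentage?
η = W_out/W_in = 608/1125 = 54.04%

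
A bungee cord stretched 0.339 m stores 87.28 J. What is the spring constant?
k = 2·PE/x² = 2·87.28/(0.339)² = 1519 N/m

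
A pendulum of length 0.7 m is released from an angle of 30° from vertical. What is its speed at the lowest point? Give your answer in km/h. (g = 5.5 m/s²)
h = L(1 − cosθ) = 0.7(1 − cos30°) = 0.0937822 m
v = √(2gh) = √(2·5.5·0.0937822) = 1.01568 m/s = 3.656 km/h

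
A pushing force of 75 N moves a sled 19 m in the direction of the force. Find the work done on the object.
W = F·d = (75)(19) = 1425 J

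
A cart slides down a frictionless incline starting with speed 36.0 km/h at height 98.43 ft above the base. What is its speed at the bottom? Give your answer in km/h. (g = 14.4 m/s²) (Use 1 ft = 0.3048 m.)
Convert to SI: v₀ = 10.0 m/s, h = 30.0015 m
½mv₀² + mgh = ½mv² ⇒ v = √(v₀² + 2gh) = √(10.0² + 2·14.4·30.0015) = 31.049 m/s = 111.8 km/h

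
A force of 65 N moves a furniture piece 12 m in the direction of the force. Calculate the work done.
W = F·d = (65)(12) = 780.0 J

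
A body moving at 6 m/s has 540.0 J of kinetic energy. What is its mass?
m = 2·KE/v² = 2·540.0/(6)² = 30.0 kg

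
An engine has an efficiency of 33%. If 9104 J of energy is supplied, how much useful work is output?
W_out = η·W_in = 0.33·9104 = 3004.32 J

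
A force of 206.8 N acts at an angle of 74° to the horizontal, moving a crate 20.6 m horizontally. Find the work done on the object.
W = F·d·cosθ = (206.8)(20.6)cos(74°) = 1174 J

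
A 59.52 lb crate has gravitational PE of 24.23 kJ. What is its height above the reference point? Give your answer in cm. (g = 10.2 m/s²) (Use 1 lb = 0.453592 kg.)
Convert to SI: m = 26.9978 kg, PE = 24230.0 J
h = PE/(mg) = 24230.0/(26.9978·10.2) = 87.9883 m = 8799 cm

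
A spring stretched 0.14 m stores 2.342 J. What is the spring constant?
k = 2·PE/x² = 2·2.342/(0.14)² = 239.0 N/m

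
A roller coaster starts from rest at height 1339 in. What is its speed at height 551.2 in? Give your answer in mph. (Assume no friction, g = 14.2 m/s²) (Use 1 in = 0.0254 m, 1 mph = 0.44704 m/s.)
Convert to SI: h₁−h₂ = 20.0101 m
mgh₁ = mgh₂ + ½mv² ⇒ v = √(2g(h₁−h₂)) = √(2·14.2·20.0101) = 23.8388 m/s = 53.33 mph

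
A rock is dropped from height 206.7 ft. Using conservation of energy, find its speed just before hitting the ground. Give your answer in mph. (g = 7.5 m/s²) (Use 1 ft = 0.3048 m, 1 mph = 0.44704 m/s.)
Convert to SI: h = 63.0022 m
mgh = ½mv² ⇒ v = √(2gh) = √(2·7.5·63.0022) = 30.7414 m/s = 68.77 mph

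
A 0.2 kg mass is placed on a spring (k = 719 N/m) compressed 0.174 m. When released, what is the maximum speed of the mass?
½kx² = ½mv² ⇒ v = x√(k/m) = (0.174)√(719/0.2) = 10.43 m/s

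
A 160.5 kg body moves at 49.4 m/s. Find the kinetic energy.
KE = ½mv² = ½(160.5)(49.4)² = 195800 J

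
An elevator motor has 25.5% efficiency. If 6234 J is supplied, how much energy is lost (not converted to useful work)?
W_lost = W_in(1 − η) = 6234·(1 − 0.255) = 4644 J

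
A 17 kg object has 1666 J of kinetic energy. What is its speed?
v = √(2·KE/m) = √(2·1666/17) = 14.0 m/s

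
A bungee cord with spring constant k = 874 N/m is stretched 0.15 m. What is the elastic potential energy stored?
PE = ½kx² = ½(874)(0.15)² = 9.833 J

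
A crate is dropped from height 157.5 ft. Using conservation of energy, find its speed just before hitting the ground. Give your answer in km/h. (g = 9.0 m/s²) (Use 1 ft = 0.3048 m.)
Convert to SI: h = 48.006 m
mgh = ½mv² ⇒ v = √(2gh) = √(2·9.0·48.006) = 29.3957 m/s = 105.8 km/h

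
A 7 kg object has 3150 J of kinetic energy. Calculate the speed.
v = √(2·KE/m) = √(2·3150/7) = 30.0 m/s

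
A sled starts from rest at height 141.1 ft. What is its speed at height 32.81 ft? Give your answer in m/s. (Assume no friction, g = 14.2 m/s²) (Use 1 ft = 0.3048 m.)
Convert to SI: h₁−h₂ = 33.0068 m
mgh₁ = mgh₂ + ½mv² ⇒ v = √(2g(h₁−h₂)) = √(2·14.2·33.0068) = 30.62 m/s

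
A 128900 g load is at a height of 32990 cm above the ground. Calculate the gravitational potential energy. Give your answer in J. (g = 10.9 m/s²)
Convert to SI: m = 128.9 kg, h = 329.9 m
PE = mgh = (128.9)(10.9)(329.9) = 463500 J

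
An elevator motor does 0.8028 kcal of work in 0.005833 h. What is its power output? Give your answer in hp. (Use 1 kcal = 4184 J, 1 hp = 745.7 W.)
Convert to SI: W = 3358.92 J, t = 20.9988 s
P = W/t = 3358.92/20.9988 = 159.957 W = 0.2145 hp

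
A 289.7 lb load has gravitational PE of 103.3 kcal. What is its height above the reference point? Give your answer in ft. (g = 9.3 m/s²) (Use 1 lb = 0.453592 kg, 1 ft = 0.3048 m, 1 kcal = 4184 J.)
Convert to SI: m = 131.406 kg, PE = 432207 J
h = PE/(mg) = 432207/(131.406·9.3) = 353.668 m = 1160 ft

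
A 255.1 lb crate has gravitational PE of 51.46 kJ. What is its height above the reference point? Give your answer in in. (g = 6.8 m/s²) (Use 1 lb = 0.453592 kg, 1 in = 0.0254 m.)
Convert to SI: m = 115.711 kg, PE = 51460.0 J
h = PE/(mg) = 51460.0/(115.711·6.8) = 65.4011 m = 2575 in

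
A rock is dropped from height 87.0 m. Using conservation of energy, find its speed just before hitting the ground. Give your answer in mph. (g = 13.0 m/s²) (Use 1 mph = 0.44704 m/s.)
mgh = ½mv² ⇒ v = √(2gh) = √(2·13.0·87.0) = 47.5605 m/s = 106.4 mph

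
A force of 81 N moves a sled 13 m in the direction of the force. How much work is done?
W = F·d = (81)(13) = 1053 J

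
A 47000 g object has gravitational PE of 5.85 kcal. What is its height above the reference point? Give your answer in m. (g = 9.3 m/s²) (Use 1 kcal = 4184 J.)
Convert to SI: m = 47.0 kg, PE = 24476.4 J
h = PE/(mg) = 24476.4/(47.0·9.3) = 56.0 m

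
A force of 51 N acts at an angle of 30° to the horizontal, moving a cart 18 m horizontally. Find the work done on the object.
W = F·d·cosθ = (51)(18)cos(30°) = 795.0 J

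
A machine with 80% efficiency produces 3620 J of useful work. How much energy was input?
W_in = W_out/η = 3620/0.8 = 4525 J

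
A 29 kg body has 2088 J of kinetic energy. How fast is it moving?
v = √(2·KE/m) = √(2·2088/29) = 12.0 m/s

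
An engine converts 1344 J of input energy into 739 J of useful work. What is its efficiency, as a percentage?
η = W_out/W_in = 739/1344 = 54.99%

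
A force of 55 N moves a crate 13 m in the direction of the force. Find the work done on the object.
W = F·d = (55)(13) = 715.0 J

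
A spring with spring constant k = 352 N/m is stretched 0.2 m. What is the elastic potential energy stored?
PE = ½kx² = ½(352)(0.2)² = 7.04 J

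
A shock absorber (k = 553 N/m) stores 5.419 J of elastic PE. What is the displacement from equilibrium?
x = √(2·PE/k) = √(2·5.419/553) = 0.14 m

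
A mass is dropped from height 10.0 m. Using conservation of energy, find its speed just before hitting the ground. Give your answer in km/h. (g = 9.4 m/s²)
mgh = ½mv² ⇒ v = √(2gh) = √(2·9.4·10.0) = 13.7113 m/s = 49.36 km/h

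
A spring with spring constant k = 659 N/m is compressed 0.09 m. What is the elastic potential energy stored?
PE = ½kx² = ½(659)(0.09)² = 2.669 J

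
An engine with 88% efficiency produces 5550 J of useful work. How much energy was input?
W_in = W_out/η = 5550/0.88 = 6307 J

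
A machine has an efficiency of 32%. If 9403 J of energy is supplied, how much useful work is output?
W_out = η·W_in = 0.32·9403 = 3008.96 J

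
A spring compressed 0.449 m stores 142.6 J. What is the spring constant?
k = 2·PE/x² = 2·142.6/(0.449)² = 1415 N/m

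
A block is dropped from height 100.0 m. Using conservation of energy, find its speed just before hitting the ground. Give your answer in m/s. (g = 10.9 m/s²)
mgh = ½mv² ⇒ v = √(2gh) = √(2·10.9·100.0) = 46.69 m/s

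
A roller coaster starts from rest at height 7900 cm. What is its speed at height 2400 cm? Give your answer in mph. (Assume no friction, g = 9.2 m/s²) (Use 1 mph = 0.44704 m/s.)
Convert to SI: h₁−h₂ = 55.0 m
mgh₁ = mgh₂ + ½mv² ⇒ v = √(2g(h₁−h₂)) = √(2·9.2·55.0) = 31.8119 m/s = 71.16 mph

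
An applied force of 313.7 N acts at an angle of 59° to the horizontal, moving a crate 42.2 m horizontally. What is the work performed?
W = F·d·cosθ = (313.7)(42.2)cos(59°) = 6818 J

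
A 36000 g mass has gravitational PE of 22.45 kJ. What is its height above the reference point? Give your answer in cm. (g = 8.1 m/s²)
Convert to SI: m = 36.0 kg, PE = 22450.0 J
h = PE/(mg) = 22450.0/(36.0·8.1) = 76.989 m = 7699 cm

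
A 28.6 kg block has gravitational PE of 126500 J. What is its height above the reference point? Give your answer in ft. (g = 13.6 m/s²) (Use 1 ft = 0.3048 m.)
h = PE/(mg) = 126500/(28.6·13.6) = 325.226 m = 1067 ft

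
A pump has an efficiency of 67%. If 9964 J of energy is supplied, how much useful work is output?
W_out = η·W_in = 0.67·9964 = 6675.88 J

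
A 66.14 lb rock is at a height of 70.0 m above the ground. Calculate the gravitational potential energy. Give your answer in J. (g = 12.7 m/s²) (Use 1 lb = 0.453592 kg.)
Convert to SI: m = 30.0006 kg, h = 70.0 m
PE = mgh = (30.0006)(12.7)(70.0) = 26670 J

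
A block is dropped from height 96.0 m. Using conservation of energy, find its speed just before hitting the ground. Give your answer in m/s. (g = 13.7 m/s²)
mgh = ½mv² ⇒ v = √(2gh) = √(2·13.7·96.0) = 51.29 m/s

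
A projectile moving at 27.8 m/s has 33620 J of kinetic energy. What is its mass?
m = 2·KE/v² = 2·33620/(27.8)² = 87.0 kg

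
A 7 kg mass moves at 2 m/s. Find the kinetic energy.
KE = ½mv² = ½(7)(2)² = 14.0 J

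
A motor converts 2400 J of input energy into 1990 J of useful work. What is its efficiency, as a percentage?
η = W_out/W_in = 1990/2400 = 82.92%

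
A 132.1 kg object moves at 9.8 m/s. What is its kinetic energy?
KE = ½mv² = ½(132.1)(9.8)² = 6343 J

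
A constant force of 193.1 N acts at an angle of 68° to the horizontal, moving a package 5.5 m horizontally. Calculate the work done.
W = F·d·cosθ = (193.1)(5.5)cos(68°) = 397.9 J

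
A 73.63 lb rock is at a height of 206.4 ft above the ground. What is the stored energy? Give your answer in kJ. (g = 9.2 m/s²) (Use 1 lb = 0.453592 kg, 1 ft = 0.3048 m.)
Convert to SI: m = 33.398 kg, h = 62.9107 m
PE = mgh = (33.398)(9.2)(62.9107) = 19330.0 J = 19.33 kJ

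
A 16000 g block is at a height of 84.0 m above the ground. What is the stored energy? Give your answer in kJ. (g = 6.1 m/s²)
Convert to SI: m = 16.0 kg, h = 84.0 m
PE = mgh = (16.0)(6.1)(84.0) = 8198.4 J = 8.198 kJ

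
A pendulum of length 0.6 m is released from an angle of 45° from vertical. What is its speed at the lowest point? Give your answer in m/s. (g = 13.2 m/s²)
h = L(1 − cosθ) = 0.6(1 − cos45°) = 0.175736 m
v = √(2gh) = √(2·13.2·0.175736) = 2.154 m/s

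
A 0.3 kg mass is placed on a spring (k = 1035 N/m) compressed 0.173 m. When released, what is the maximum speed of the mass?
½kx² = ½mv² ⇒ v = x√(k/m) = (0.173)√(1035/0.3) = 10.16 m/s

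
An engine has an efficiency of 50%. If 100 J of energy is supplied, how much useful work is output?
W_out = η·W_in = 0.5·100 = 50.0 J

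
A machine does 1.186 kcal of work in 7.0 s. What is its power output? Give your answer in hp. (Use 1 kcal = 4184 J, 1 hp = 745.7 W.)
Convert to SI: W = 4962.22 J, t = 7.0 s
P = W/t = 4962.22/7.0 = 708.889 W = 0.9506 hp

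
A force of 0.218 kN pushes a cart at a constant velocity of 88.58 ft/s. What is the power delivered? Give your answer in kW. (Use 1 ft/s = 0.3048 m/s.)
Convert to SI: F = 218.0 N, v = 26.9992 m/s
P = Fv = (218.0)(26.9992) = 5885.82 W = 5.886 kW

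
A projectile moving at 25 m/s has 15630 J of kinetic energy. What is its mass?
m = 2·KE/v² = 2·15630/(25)² = 50.02 kg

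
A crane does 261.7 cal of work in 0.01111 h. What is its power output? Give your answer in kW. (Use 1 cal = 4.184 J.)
Convert to SI: W = 1094.95 J, t = 39.996 s
P = W/t = 1094.95/39.996 = 27.3766 W = 0.02738 kW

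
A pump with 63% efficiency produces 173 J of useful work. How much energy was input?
W_in = W_out/η = 173/0.63 = 274.6 J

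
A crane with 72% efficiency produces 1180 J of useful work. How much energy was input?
W_in = W_out/η = 1180/0.72 = 1639 J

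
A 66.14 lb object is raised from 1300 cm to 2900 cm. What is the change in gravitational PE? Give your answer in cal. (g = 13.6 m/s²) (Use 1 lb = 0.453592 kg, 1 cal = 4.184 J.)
Convert to SI: m = 30.0006 kg, Δh = 16.0 m
ΔPE = mgΔh = (30.0006)(13.6)(16.0) = 6528.13 J = 1560 cal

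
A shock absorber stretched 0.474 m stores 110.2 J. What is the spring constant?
k = 2·PE/x² = 2·110.2/(0.474)² = 981.0 N/m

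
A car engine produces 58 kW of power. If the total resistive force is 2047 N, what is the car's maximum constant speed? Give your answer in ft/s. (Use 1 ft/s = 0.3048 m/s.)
P = Fv ⇒ v = P/F = 58000 W/2047.0 N = 28.3341 m/s = 92.96 ft/s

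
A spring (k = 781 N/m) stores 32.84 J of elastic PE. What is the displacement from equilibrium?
x = √(2·PE/k) = √(2·32.84/781) = 0.29 m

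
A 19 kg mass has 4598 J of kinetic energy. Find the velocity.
v = √(2·KE/m) = √(2·4598/19) = 22.0 m/s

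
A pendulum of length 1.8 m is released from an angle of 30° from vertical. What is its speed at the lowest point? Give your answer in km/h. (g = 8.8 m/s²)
h = L(1 − cosθ) = 1.8(1 − cos30°) = 0.241154 m
v = √(2gh) = √(2·8.8·0.241154) = 2.06017 m/s = 7.417 km/h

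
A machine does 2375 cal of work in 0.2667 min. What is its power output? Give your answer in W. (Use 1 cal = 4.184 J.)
Convert to SI: W = 9937.0 J, t = 16.002 s
P = W/t = 9937.0/16.002 = 621.0 W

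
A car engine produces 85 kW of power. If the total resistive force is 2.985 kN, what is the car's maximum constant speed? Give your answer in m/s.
Convert to SI: F = 2985.0 N
P = Fv ⇒ v = P/F = 85000 W/2985.0 N = 28.48 m/s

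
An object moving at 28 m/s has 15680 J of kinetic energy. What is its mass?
m = 2·KE/v² = 2·15680/(28)² = 40.0 kg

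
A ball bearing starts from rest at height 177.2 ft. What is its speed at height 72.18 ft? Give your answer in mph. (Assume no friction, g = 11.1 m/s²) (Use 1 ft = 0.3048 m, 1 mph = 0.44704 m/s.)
Convert to SI: h₁−h₂ = 32.0101 m
mgh₁ = mgh₂ + ½mv² ⇒ v = √(2g(h₁−h₂)) = √(2·11.1·32.0101) = 26.6575 m/s = 59.63 mph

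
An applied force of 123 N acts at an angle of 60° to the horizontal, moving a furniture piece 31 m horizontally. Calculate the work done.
W = F·d·cosθ = (123)(31)cos(60°) = 1907 J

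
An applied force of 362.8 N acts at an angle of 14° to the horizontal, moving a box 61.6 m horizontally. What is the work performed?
W = F·d·cosθ = (362.8)(61.6)cos(14°) = 21680 J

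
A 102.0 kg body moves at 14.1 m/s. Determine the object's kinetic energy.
KE = ½mv² = ½(102.0)(14.1)² = 10140 J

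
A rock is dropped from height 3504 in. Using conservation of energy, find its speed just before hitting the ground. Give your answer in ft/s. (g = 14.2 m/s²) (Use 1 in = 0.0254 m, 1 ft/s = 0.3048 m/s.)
Convert to SI: h = 89.0016 m
mgh = ½mv² ⇒ v = √(2gh) = √(2·14.2·89.0016) = 50.2757 m/s = 164.9 ft/s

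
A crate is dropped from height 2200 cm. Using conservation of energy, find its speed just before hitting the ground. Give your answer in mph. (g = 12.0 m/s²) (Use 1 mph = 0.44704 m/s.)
Convert to SI: h = 22.0 m
mgh = ½mv² ⇒ v = √(2gh) = √(2·12.0·22.0) = 22.9783 m/s = 51.4 mph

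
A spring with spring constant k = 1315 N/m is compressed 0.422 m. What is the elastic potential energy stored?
PE = ½kx² = ½(1315)(0.422)² = 117.1 J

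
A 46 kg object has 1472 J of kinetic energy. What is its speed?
v = √(2·KE/m) = √(2·1472/46) = 8.0 m/s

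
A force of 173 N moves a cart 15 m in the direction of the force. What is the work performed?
W = F·d = (173)(15) = 2595 J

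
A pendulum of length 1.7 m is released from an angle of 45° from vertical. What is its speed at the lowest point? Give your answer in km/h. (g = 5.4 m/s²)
h = L(1 − cosθ) = 1.7(1 − cos45°) = 0.497918 m
v = √(2gh) = √(2·5.4·0.497918) = 2.31895 m/s = 8.348 km/h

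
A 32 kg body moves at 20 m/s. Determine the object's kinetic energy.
KE = ½mv² = ½(32)(20)² = 6400.0 J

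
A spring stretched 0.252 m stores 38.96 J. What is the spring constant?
k = 2·PE/x² = 2·38.96/(0.252)² = 1227 N/m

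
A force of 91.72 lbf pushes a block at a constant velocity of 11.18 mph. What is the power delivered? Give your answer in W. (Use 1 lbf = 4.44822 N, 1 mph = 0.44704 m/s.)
Convert to SI: F = 407.991 N, v = 4.99791 m/s
P = Fv = (407.991)(4.99791) = 2039 W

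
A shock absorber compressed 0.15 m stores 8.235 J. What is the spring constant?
k = 2·PE/x² = 2·8.235/(0.15)² = 732.0 N/m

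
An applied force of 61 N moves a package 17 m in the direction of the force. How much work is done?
W = F·d = (61)(17) = 1037 J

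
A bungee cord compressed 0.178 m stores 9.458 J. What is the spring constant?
k = 2·PE/x² = 2·9.458/(0.178)² = 597.0 N/m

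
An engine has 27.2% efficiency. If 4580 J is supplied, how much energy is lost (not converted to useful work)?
W_lost = W_in(1 − η) = 4580·(1 − 0.272) = 3334 J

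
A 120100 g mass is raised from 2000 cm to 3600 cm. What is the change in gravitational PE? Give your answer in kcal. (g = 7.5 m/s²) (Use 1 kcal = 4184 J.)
Convert to SI: m = 120.1 kg, Δh = 16.0 m
ΔPE = mgΔh = (120.1)(7.5)(16.0) = 14412.0 J = 3.445 kcal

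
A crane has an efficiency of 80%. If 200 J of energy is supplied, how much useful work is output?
W_out = η·W_in = 0.8·200 = 160.0 J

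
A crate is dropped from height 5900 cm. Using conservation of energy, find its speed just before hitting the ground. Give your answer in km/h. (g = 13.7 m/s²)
Convert to SI: h = 59.0 m
mgh = ½mv² ⇒ v = √(2gh) = √(2·13.7·59.0) = 40.207 m/s = 144.7 km/h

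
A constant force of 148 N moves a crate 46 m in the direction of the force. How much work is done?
W = F·d = (148)(46) = 6808 J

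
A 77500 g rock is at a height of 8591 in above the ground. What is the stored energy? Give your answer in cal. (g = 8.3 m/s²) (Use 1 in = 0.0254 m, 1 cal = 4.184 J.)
Convert to SI: m = 77.5 kg, h = 218.211 m
PE = mgh = (77.5)(8.3)(218.211) = 140364 J = 33550 cal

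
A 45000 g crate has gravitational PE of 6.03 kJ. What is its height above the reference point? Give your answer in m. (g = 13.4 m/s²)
Convert to SI: m = 45.0 kg, PE = 6030.0 J
h = PE/(mg) = 6030.0/(45.0·13.4) = 10.0 m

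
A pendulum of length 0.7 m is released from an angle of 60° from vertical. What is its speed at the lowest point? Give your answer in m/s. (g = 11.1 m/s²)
h = L(1 − cosθ) = 0.7(1 − cos60°) = 0.35 m
v = √(2gh) = √(2·11.1·0.35) = 2.787 m/s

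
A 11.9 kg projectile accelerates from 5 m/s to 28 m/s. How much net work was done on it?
W = ΔKE = ½m(v₂² − v₁²) = ½(11.9)(28² − 5²) = 4516.05 J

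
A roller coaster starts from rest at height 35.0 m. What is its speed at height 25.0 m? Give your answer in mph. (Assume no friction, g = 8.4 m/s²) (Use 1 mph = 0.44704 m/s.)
mgh₁ = mgh₂ + ½mv² ⇒ v = √(2g(h₁−h₂)) = √(2·8.4·10.0) = 12.9615 m/s = 28.99 mph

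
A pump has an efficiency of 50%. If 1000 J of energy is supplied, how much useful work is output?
W_out = η·W_in = 0.5·1000 = 500.0 J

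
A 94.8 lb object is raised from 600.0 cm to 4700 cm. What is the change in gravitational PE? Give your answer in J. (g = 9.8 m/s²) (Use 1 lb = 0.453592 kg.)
Convert to SI: m = 43.0005 kg, Δh = 41.0 m
ΔPE = mgΔh = (43.0005)(9.8)(41.0) = 17280 J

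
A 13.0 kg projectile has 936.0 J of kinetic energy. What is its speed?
v = √(2·KE/m) = √(2·936.0/13.0) = 12.0 m/s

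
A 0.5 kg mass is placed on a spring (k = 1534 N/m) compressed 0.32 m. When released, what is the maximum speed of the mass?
½kx² = ½mv² ⇒ v = x√(k/m) = (0.32)√(1534/0.5) = 17.72 m/s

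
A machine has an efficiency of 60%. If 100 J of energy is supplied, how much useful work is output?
W_out = η·W_in = 0.6·100 = 60.0 J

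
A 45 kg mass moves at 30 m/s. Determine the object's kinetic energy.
KE = ½mv² = ½(45)(30)² = 20250.0 J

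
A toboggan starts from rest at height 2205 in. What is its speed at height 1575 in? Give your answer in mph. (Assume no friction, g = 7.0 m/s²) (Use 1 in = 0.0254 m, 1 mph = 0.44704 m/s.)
Convert to SI: h₁−h₂ = 16.002 m
mgh₁ = mgh₂ + ½mv² ⇒ v = √(2g(h₁−h₂)) = √(2·7.0·16.002) = 14.9676 m/s = 33.48 mph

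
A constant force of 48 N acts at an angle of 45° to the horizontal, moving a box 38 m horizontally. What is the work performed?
W = F·d·cosθ = (48)(38)cos(45°) = 1290 J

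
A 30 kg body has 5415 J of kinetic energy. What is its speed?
v = √(2·KE/m) = √(2·5415/30) = 19.0 m/s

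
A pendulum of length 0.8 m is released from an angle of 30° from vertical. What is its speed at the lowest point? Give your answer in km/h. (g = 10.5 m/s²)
h = L(1 − cosθ) = 0.8(1 − cos30°) = 0.10718 m
v = √(2gh) = √(2·10.5·0.10718) = 1.50026 m/s = 5.401 km/h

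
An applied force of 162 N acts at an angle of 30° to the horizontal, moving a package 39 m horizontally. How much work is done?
W = F·d·cosθ = (162)(39)cos(30°) = 5472 J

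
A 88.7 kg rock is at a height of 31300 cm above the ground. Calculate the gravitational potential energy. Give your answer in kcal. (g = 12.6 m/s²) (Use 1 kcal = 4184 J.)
Convert to SI: m = 88.7 kg, h = 313.0 m
PE = mgh = (88.7)(12.6)(313.0) = 349815 J = 83.61 kcal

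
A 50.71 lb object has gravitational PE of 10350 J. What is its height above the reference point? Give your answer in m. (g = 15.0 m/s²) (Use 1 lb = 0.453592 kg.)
Convert to SI: m = 23.0017 kg, PE = 10350.0 J
h = PE/(mg) = 10350.0/(23.0017·15.0) = 30.0 m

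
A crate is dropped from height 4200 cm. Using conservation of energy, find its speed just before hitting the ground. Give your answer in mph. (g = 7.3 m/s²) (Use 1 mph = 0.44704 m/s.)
Convert to SI: h = 42.0 m
mgh = ½mv² ⇒ v = √(2gh) = √(2·7.3·42.0) = 24.7629 m/s = 55.39 mph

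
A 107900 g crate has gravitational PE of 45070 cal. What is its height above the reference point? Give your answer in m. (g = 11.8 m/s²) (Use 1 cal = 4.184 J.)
Convert to SI: m = 107.9 kg, PE = 188573 J
h = PE/(mg) = 188573/(107.9·11.8) = 148.1 m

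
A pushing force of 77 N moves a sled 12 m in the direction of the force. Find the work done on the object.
W = F·d = (77)(12) = 924.0 J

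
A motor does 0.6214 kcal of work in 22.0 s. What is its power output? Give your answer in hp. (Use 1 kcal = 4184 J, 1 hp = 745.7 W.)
Convert to SI: W = 2599.94 J, t = 22.0 s
P = W/t = 2599.94/22.0 = 118.179 W = 0.1585 hp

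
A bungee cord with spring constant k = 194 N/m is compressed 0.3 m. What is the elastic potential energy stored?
PE = ½kx² = ½(194)(0.3)² = 8.73 J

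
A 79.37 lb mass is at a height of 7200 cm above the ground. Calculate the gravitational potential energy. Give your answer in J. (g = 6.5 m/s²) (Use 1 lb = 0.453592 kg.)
Convert to SI: m = 36.0016 kg, h = 72.0 m
PE = mgh = (36.0016)(6.5)(72.0) = 16850 J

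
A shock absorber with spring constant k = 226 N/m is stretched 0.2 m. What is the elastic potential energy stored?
PE = ½kx² = ½(226)(0.2)² = 4.52 J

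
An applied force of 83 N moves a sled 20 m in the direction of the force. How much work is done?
W = F·d = (83)(20) = 1660 J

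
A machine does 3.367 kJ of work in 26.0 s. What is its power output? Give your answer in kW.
Convert to SI: W = 3367.0 J, t = 26.0 s
P = W/t = 3367.0/26.0 = 129.5 W = 0.1295 kW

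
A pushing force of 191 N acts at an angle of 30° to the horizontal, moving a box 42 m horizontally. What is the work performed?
W = F·d·cosθ = (191)(42)cos(30°) = 6947 J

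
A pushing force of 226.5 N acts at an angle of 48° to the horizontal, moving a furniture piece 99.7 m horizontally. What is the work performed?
W = F·d·cosθ = (226.5)(99.7)cos(48°) = 15110 J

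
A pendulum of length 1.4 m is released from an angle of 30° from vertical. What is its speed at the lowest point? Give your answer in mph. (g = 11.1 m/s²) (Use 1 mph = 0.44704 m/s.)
h = L(1 − cosθ) = 1.4(1 − cos30°) = 0.187564 m
v = √(2gh) = √(2·11.1·0.187564) = 2.04057 m/s = 4.565 mph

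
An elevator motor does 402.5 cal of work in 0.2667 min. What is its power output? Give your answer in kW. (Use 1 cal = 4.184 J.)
Convert to SI: W = 1684.06 J, t = 16.002 s
P = W/t = 1684.06/16.002 = 105.241 W = 0.1052 kW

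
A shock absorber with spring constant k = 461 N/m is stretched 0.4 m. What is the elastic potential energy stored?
PE = ½kx² = ½(461)(0.4)² = 36.88 J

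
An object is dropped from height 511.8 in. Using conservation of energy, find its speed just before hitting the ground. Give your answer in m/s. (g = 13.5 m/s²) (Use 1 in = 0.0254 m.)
Convert to SI: h = 12.9997 m
mgh = ½mv² ⇒ v = √(2gh) = √(2·13.5·12.9997) = 18.73 m/s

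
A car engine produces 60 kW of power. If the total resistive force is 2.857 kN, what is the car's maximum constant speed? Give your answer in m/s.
Convert to SI: F = 2857.0 N
P = Fv ⇒ v = P/F = 60000 W/2857.0 N = 21.0 m/s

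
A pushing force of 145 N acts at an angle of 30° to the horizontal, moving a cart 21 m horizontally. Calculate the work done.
W = F·d·cosθ = (145)(21)cos(30°) = 2637 J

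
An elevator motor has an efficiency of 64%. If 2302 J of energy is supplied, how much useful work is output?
W_out = η·W_in = 0.64·2302 = 1473.28 J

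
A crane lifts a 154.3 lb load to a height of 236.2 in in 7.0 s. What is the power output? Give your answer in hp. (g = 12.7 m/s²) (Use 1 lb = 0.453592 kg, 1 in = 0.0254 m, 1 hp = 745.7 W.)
Convert to SI: m = 69.9892 kg, h = 5.99948 m, t = 7.0 s
P = mgh/t = (69.9892)(12.7)(5.99948)/7.0 = 761.817 W = 1.022 hp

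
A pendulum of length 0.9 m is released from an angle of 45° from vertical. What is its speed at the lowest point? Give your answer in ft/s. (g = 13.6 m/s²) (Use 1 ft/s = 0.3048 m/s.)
h = L(1 − cosθ) = 0.9(1 − cos45°) = 0.263604 m
v = √(2gh) = √(2·13.6·0.263604) = 2.67769 m/s = 8.785 ft/s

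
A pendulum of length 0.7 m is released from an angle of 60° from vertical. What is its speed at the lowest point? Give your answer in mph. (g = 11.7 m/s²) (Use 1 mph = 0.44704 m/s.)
h = L(1 − cosθ) = 0.7(1 − cos60°) = 0.35 m
v = √(2gh) = √(2·11.7·0.35) = 2.86182 m/s = 6.402 mph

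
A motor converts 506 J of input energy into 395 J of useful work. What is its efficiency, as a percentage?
η = W_out/W_in = 395/506 = 78.06%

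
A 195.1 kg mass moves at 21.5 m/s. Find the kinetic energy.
KE = ½mv² = ½(195.1)(21.5)² = 45090 J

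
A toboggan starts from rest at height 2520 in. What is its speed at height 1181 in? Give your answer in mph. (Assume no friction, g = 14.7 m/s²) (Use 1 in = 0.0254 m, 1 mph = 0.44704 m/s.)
Convert to SI: h₁−h₂ = 34.0106 m
mgh₁ = mgh₂ + ½mv² ⇒ v = √(2g(h₁−h₂)) = √(2·14.7·34.0106) = 31.6214 m/s = 70.74 mph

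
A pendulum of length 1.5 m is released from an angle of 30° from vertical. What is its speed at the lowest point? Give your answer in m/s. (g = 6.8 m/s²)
h = L(1 − cosθ) = 1.5(1 − cos30°) = 0.200962 m
v = √(2gh) = √(2·6.8·0.200962) = 1.653 m/s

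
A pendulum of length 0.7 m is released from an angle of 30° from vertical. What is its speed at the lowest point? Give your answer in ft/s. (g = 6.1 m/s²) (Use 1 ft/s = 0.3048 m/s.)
h = L(1 − cosθ) = 0.7(1 − cos30°) = 0.0937822 m
v = √(2gh) = √(2·6.1·0.0937822) = 1.06965 m/s = 3.509 ft/s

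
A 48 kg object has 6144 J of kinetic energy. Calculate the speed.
v = √(2·KE/m) = √(2·6144/48) = 16.0 m/s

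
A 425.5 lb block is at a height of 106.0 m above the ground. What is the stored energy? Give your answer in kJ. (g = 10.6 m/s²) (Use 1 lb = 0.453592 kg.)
Convert to SI: m = 193.003 kg, h = 106.0 m
PE = mgh = (193.003)(10.6)(106.0) = 216859 J = 216.9 kJ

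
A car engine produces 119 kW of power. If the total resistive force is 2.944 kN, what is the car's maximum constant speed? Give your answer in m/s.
Convert to SI: F = 2944.0 N
P = Fv ⇒ v = P/F = 119000 W/2944.0 N = 40.42 m/s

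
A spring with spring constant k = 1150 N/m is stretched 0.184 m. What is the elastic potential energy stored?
PE = ½kx² = ½(1150)(0.184)² = 19.47 J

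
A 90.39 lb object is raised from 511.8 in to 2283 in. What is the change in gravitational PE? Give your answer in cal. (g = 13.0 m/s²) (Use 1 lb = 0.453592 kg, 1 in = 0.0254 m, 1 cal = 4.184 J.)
Convert to SI: m = 41.0002 kg, Δh = 44.9885 m
ΔPE = mgΔh = (41.0002)(13.0)(44.9885) = 23979.0 J = 5731 cal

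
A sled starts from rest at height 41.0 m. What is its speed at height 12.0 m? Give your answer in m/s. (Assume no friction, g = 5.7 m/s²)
mgh₁ = mgh₂ + ½mv² ⇒ v = √(2g(h₁−h₂)) = √(2·5.7·29.0) = 18.18 m/s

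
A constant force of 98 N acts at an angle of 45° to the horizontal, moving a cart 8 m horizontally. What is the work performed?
W = F·d·cosθ = (98)(8)cos(45°) = 554.4 J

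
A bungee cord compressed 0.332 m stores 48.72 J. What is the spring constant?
k = 2·PE/x² = 2·48.72/(0.332)² = 884.0 N/m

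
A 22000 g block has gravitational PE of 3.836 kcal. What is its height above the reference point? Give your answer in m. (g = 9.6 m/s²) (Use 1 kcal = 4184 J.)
Convert to SI: m = 22.0 kg, PE = 16049.8 J
h = PE/(mg) = 16049.8/(22.0·9.6) = 75.99 m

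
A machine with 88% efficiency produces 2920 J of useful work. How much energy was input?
W_in = W_out/η = 2920/0.88 = 3318 J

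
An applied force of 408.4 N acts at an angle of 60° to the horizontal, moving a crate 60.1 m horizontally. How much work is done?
W = F·d·cosθ = (408.4)(60.1)cos(60°) = 12270 J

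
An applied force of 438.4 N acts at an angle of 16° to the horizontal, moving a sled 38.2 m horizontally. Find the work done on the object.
W = F·d·cosθ = (438.4)(38.2)cos(16°) = 16100 J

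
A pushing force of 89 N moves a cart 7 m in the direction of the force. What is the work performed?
W = F·d = (89)(7) = 623.0 J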